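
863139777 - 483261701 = 379878076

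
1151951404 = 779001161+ 372950243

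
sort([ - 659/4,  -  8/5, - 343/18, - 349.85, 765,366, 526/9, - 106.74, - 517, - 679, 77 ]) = [ - 679, - 517, -349.85, - 659/4, - 106.74, - 343/18, - 8/5, 526/9, 77,366, 765 ] 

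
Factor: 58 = 2^1*29^1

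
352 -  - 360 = 712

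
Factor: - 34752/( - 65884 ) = 48/91 = 2^4 * 3^1*7^(-1 )*13^( - 1)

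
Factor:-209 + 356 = 147 = 3^1*7^2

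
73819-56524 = 17295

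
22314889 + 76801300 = 99116189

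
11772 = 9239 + 2533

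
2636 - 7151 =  - 4515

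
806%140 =106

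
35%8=3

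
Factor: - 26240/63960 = - 16/39 = - 2^4*3^( - 1 )*13^( -1)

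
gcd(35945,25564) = 7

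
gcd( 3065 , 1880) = 5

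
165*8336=1375440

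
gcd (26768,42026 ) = 2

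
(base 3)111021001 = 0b10010111000011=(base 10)9667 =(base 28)C97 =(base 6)112431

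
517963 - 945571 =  - 427608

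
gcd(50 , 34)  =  2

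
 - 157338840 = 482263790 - 639602630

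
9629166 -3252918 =6376248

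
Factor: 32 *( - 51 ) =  - 2^5*3^1 * 17^1 =-1632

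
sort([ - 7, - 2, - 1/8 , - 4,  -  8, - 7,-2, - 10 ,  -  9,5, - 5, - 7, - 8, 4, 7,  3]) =[ - 10, - 9, - 8,-8,  -  7, - 7, - 7 , - 5, - 4, - 2, - 2, - 1/8,3,4, 5,7 ] 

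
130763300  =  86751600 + 44011700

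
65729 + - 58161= 7568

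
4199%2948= 1251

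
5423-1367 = 4056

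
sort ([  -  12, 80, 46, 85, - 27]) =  [  -  27,-12, 46, 80,85 ] 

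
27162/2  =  13581 = 13581.00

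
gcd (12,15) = 3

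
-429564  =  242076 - 671640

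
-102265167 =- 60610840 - 41654327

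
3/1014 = 1/338 =0.00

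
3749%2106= 1643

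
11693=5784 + 5909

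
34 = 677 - 643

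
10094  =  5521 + 4573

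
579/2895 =1/5=0.20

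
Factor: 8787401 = 7^1*59^1*21277^1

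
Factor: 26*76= 1976 =2^3*13^1*19^1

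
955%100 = 55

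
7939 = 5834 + 2105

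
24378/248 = 98+37/124 = 98.30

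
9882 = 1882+8000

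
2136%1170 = 966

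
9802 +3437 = 13239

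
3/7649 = 3/7649 = 0.00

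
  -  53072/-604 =13268/151 = 87.87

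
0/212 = 0  =  0.00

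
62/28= 2+3/14 = 2.21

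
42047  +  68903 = 110950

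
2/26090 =1/13045 = 0.00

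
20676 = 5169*4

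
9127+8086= 17213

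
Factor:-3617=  - 3617^1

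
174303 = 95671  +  78632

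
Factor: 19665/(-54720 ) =-23/64=-  2^ (-6)*23^1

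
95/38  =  5/2 = 2.50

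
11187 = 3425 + 7762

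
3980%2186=1794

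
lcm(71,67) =4757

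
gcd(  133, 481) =1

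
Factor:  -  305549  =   - 61^1*5009^1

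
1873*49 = 91777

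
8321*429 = 3569709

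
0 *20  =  0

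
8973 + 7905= 16878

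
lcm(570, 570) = 570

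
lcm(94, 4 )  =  188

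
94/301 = 94/301 = 0.31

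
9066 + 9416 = 18482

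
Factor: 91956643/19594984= 2^ (-3)*53^1*431^( - 1) * 433^1*4007^1*5683^( - 1 ) 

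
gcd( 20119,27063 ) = 31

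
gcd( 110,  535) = 5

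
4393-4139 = 254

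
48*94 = 4512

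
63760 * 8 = 510080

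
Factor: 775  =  5^2 * 31^1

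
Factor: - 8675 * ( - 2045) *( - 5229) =- 92764420875 = -  3^2*5^3*7^1*83^1*347^1*409^1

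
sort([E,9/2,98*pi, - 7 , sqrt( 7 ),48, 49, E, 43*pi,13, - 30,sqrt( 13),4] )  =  [  -  30,- 7, sqrt ( 7), E,E, sqrt(13),4, 9/2,13,  48,49, 43*pi,98*pi] 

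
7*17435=122045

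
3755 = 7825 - 4070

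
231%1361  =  231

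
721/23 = 721/23=31.35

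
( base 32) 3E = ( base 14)7C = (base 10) 110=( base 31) 3H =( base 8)156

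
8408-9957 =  - 1549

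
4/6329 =4/6329 = 0.00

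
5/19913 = 5/19913= 0.00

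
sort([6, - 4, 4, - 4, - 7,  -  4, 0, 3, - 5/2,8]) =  [- 7, - 4, - 4, - 4,  -  5/2,  0, 3,4, 6, 8 ]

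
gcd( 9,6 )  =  3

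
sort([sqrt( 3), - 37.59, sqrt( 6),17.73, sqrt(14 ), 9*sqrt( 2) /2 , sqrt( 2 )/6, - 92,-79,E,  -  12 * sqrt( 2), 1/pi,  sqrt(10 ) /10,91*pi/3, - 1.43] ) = [ - 92, - 79, - 37.59,-12*sqrt( 2 ), - 1.43, sqrt(2) /6,sqrt( 10)/10, 1/pi,sqrt(3),sqrt (6),E, sqrt( 14 ),9* sqrt( 2 )/2,17.73,91 * pi/3] 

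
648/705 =216/235  =  0.92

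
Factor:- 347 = - 347^1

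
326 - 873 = - 547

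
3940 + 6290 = 10230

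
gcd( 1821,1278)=3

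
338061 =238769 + 99292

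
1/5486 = 1/5486 = 0.00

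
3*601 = 1803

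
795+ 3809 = 4604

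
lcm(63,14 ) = 126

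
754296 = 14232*53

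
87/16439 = 87/16439 = 0.01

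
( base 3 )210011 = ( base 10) 571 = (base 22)13L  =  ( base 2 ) 1000111011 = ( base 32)hr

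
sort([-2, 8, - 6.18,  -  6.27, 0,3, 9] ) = [ - 6.27,  -  6.18, - 2,0,  3,  8,9 ]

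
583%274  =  35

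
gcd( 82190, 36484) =2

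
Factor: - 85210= -2^1 * 5^1* 8521^1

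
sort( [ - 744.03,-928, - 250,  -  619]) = [ -928,-744.03, - 619,-250] 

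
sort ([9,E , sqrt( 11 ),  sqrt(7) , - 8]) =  [ - 8, sqrt(7 ) , E,  sqrt( 11 ),  9] 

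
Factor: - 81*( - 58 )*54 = 2^2*3^7*29^1 = 253692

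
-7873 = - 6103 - 1770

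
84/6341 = 84/6341 = 0.01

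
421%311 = 110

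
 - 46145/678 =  - 69  +  637/678  =  -68.06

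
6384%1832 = 888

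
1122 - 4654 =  - 3532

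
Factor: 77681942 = 2^1*13^1*17^1 * 181^1*971^1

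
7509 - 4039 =3470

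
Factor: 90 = 2^1*3^2*5^1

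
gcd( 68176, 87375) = 1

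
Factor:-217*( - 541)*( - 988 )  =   - 115988236 = -2^2*  7^1* 13^1*19^1 * 31^1* 541^1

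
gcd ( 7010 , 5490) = 10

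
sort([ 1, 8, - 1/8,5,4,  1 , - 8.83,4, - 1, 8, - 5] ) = [  -  8.83, - 5,- 1, - 1/8,1 , 1, 4,4, 5, 8,8 ] 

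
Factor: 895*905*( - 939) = - 3^1 * 5^2*179^1*181^1*313^1  =  - 760566525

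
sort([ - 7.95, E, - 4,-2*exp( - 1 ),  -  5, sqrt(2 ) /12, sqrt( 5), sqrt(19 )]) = [ - 7.95 ,-5, - 4,  -  2*exp(- 1 ), sqrt (2)/12,sqrt( 5), E,  sqrt( 19 )]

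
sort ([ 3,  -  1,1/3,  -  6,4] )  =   [ - 6, - 1,1/3,3, 4]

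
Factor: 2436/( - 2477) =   -  2^2*3^1 *7^1*29^1*2477^ ( - 1)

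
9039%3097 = 2845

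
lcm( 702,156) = 1404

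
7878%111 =108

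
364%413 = 364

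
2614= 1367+1247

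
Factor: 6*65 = 390 = 2^1*3^1 * 5^1*13^1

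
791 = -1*(- 791) 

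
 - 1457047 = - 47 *31001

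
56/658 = 4/47 = 0.09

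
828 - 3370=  - 2542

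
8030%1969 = 154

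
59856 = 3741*16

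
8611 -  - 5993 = 14604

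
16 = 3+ 13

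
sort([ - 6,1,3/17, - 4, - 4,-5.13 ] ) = [ - 6, - 5.13, - 4, - 4,3/17,1 ] 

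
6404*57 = 365028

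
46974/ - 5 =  - 9395 + 1/5 =- 9394.80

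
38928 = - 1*( - 38928)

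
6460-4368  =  2092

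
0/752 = 0 = 0.00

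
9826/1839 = 5+631/1839 = 5.34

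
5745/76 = 5745/76 = 75.59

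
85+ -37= 48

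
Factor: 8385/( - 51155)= - 129/787 = - 3^1*43^1*787^(-1)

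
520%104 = 0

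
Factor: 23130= 2^1 * 3^2*5^1*257^1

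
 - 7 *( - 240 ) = 1680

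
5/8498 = 5/8498 = 0.00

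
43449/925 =46 + 899/925= 46.97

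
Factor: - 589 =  - 19^1 * 31^1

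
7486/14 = 3743/7 = 534.71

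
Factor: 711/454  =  2^( - 1)*3^2*79^1 * 227^( - 1)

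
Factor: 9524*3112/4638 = 2^4*3^ ( - 1)*389^1*773^( - 1)*2381^1 = 14819344/2319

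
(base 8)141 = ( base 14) 6D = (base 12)81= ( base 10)97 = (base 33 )2V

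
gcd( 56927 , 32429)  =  1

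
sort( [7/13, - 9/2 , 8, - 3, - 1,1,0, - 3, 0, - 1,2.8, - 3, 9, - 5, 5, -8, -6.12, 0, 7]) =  [ - 8, - 6.12, -5, - 9/2, - 3, - 3, - 3, - 1,-1, 0, 0,  0, 7/13,  1, 2.8, 5, 7,  8,  9]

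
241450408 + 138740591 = 380190999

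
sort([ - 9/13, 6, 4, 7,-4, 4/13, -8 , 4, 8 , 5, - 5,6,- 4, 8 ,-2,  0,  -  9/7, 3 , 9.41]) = [ - 8,  -  5, - 4, - 4, - 2, - 9/7, - 9/13,0, 4/13,  3,4,  4, 5, 6 , 6, 7 , 8, 8,  9.41]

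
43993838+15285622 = 59279460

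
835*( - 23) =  - 19205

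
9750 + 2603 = 12353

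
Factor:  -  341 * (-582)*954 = 189332748 = 2^2*3^3*11^1 * 31^1*53^1*97^1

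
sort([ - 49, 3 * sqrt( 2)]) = [- 49, 3*sqrt( 2 ) ] 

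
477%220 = 37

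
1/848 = 1/848 = 0.00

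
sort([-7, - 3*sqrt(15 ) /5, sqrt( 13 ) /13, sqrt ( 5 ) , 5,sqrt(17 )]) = [- 7, -3 * sqrt( 15)/5, sqrt(13) /13, sqrt(5), sqrt( 17),5 ] 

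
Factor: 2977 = 13^1*229^1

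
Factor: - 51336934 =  - 2^1 * 11^1* 2333497^1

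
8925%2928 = 141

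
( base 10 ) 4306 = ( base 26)69G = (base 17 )EF5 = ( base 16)10d2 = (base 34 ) 3om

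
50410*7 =352870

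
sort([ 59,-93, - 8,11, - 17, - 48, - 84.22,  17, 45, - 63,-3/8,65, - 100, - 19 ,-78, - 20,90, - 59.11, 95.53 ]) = [ - 100, - 93, - 84.22, - 78,-63, - 59.11, - 48, - 20,  -  19,-17, - 8, - 3/8,11,  17, 45,59,65,90, 95.53]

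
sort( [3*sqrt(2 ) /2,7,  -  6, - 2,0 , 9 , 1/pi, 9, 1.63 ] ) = [ - 6, - 2,0,1/pi,1.63,3*sqrt( 2 ) /2, 7,9,  9 ] 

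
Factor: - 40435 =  - 5^1 * 8087^1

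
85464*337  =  28801368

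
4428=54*82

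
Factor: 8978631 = 3^1*41^1*72997^1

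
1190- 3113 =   -  1923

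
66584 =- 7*( -9512 ) 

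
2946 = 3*982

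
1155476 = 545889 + 609587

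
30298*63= 1908774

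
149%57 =35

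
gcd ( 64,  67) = 1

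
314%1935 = 314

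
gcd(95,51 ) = 1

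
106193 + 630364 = 736557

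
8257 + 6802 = 15059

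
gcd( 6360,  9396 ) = 12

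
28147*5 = 140735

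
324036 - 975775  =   - 651739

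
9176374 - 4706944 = 4469430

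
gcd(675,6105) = 15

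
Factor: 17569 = 17569^1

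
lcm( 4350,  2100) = 60900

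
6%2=0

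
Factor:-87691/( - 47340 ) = 2^( - 2)*3^( - 2 )*5^( -1 ) * 263^ ( - 1 )*87691^1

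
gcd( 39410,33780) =5630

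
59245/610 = 97 + 15/122  =  97.12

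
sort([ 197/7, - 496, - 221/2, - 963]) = [ - 963, - 496 , - 221/2 , 197/7 ] 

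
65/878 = 65/878=0.07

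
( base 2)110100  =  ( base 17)31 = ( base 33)1j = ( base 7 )103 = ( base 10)52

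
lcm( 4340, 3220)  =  99820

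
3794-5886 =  - 2092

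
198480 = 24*8270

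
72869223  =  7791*9353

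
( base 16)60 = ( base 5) 341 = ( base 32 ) 30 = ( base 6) 240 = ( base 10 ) 96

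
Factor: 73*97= 7081 = 73^1* 97^1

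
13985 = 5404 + 8581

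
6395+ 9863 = 16258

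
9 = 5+4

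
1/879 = 1/879 = 0.00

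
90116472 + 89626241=179742713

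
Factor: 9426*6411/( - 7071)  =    -  2^1*3^1*1571^1*2137^1* 2357^(- 1) = -  20143362/2357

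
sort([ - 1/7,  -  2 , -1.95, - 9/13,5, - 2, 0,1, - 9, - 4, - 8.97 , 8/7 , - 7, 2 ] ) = [ - 9, - 8.97, - 7 , - 4 , - 2, - 2,-1.95, - 9/13, - 1/7, 0,1, 8/7,2, 5]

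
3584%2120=1464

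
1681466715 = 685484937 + 995981778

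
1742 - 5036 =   -  3294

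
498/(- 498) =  - 1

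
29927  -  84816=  - 54889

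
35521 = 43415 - 7894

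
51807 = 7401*7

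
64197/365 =175 + 322/365 =175.88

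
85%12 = 1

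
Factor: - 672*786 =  - 2^6 * 3^2*7^1*131^1 = - 528192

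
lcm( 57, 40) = 2280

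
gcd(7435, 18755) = 5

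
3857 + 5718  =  9575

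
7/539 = 1/77 =0.01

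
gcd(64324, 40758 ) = 2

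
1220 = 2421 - 1201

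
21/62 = 21/62=0.34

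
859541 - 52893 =806648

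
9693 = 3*3231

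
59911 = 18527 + 41384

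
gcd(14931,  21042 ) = 63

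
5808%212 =84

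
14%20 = 14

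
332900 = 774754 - 441854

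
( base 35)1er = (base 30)1s2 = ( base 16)6ce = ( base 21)3JK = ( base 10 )1742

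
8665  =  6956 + 1709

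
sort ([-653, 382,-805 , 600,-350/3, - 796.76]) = [-805,-796.76, - 653, - 350/3 , 382,600]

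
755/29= 755/29 = 26.03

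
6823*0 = 0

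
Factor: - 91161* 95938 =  - 8745804018 = - 2^1*3^2*7^1*1447^1*47969^1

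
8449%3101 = 2247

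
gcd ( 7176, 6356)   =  4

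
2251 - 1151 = 1100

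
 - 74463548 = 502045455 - 576509003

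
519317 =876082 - 356765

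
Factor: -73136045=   -  5^1*3449^1*4241^1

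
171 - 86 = 85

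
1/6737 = 1/6737 = 0.00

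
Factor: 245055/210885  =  961/827 = 31^2*827^( - 1)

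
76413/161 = 474 + 99/161=474.61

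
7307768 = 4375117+2932651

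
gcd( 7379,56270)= 1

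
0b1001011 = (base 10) 75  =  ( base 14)55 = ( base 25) 30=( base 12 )63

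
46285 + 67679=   113964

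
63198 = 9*7022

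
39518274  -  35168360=4349914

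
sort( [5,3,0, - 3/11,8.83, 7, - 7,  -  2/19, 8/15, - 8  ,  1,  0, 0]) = [-8, - 7, - 3/11,-2/19 , 0,0,0,8/15,1,3,5,7,8.83 ] 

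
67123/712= 67123/712 = 94.27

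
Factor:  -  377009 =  -17^1 *67^1*331^1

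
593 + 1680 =2273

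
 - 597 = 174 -771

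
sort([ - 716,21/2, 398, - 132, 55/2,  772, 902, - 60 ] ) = [  -  716, - 132,  -  60, 21/2 , 55/2, 398, 772, 902] 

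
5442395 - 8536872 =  - 3094477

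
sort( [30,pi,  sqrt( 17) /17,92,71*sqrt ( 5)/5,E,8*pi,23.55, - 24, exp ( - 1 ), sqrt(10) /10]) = [ - 24,sqrt( 17 ) /17,sqrt (10)/10,  exp (-1 ),E, pi,23.55,8*pi,30,71 * sqrt( 5 )/5, 92 ] 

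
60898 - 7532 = 53366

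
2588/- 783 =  - 4  +  544/783 = - 3.31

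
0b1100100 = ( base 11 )91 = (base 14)72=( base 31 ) 37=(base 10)100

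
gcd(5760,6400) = 640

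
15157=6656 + 8501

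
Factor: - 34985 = - 5^1*6997^1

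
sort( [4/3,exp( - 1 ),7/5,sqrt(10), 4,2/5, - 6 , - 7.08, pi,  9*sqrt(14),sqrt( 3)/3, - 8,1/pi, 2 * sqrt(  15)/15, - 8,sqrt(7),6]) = [ - 8, -8, - 7.08,-6, 1/pi,exp(-1),2/5,2*sqrt(15) /15 , sqrt ( 3)/3,  4/3,7/5, sqrt(7),pi, sqrt(10),4,6,9*sqrt( 14 )]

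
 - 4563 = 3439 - 8002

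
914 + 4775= 5689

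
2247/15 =749/5=149.80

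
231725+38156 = 269881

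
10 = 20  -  10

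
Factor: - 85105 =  - 5^1*17021^1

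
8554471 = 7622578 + 931893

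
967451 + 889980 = 1857431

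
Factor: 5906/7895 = 2^1 * 5^ (-1 )*1579^( - 1)*2953^1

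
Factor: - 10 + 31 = 21 = 3^1*7^1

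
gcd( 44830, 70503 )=1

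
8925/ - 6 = - 2975/2 = - 1487.50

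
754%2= 0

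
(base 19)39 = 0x42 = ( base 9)73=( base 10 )66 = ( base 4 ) 1002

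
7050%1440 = 1290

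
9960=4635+5325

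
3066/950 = 3 + 108/475 = 3.23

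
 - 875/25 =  - 35 = -  35.00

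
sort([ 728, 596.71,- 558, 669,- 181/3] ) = [-558, - 181/3,596.71, 669,728 ]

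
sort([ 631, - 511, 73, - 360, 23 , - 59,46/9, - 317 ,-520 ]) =[-520, -511, - 360, - 317, - 59, 46/9,23, 73,631 ] 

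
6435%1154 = 665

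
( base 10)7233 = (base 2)1110001000001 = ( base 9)10826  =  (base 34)68p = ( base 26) ai5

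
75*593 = 44475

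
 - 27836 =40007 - 67843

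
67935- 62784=5151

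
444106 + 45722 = 489828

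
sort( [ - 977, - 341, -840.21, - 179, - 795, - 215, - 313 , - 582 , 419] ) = [ - 977, - 840.21, - 795,  -  582, - 341,-313, - 215, - 179, 419] 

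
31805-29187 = 2618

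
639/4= 159 + 3/4 = 159.75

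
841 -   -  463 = 1304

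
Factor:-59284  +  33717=-37^1 * 691^1 = -25567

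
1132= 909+223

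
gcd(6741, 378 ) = 63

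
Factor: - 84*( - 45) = 2^2*3^3*5^1 * 7^1=3780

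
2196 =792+1404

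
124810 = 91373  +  33437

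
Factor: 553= 7^1*79^1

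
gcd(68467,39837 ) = 7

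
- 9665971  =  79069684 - 88735655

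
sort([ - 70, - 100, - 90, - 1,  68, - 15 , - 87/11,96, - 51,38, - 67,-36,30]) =[ - 100, - 90, - 70, - 67, - 51, - 36, - 15, - 87/11,-1 , 30,38,68,96]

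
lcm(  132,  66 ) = 132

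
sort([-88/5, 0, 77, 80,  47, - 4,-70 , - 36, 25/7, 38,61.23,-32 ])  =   [ - 70, - 36,  -  32,  -  88/5,-4,0,25/7 , 38, 47, 61.23,77 , 80 ]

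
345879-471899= - 126020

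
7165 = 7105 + 60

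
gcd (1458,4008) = 6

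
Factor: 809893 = 7^1*37^1*53^1*59^1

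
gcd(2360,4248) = 472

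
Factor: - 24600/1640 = - 15 = -3^1*5^1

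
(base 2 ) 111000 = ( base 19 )2i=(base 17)35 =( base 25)26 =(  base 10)56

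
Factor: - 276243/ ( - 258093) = 761/711=3^(- 2)*79^( - 1 )*761^1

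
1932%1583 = 349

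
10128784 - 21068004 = - 10939220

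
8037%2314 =1095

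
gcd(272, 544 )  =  272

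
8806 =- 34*( - 259)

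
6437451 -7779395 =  - 1341944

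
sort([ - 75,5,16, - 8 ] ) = [ - 75,- 8,5,16 ]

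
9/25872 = 3/8624 = 0.00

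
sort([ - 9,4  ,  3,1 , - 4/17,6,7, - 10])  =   [ - 10, - 9, - 4/17,  1,3, 4, 6, 7] 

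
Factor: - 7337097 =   -  3^2 * 19^1 * 107^1*401^1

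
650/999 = 650/999 = 0.65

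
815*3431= 2796265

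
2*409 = 818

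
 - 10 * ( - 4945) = 49450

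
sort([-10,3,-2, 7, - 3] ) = [  -  10, - 3, - 2, 3,7]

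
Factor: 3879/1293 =3^1 = 3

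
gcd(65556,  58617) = 27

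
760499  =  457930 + 302569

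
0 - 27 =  - 27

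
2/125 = 2/125 =0.02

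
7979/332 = 24 + 11/332 = 24.03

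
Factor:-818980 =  - 2^2*5^1*40949^1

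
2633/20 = 2633/20   =  131.65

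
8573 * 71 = 608683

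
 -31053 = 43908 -74961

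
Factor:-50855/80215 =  - 10171/16043   =  -  7^1*61^(  -  1) * 263^(-1 )*1453^1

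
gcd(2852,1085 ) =31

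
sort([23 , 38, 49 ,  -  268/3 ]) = [ -268/3,23, 38,  49 ]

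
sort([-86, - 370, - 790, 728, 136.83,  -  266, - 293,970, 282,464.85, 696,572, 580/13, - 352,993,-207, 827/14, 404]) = [-790, - 370,- 352, - 293, - 266, - 207,-86,580/13,827/14 , 136.83, 282,404,464.85, 572,696,728,970,  993 ]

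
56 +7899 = 7955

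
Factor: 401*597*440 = 105334680 = 2^3*3^1*5^1*11^1 * 199^1  *  401^1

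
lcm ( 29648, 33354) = 266832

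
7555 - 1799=5756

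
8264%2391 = 1091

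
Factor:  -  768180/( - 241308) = 3^( - 1)*5^1*7^1* 31^1*59^1*6703^ ( - 1) = 64015/20109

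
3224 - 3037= 187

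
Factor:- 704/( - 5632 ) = 1/8 = 2^ ( - 3)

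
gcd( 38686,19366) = 46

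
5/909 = 5/909 = 0.01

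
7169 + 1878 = 9047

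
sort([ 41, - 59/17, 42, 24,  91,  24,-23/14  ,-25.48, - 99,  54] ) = [-99,-25.48,  -  59/17,-23/14,24, 24,41,  42,54,91 ]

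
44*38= 1672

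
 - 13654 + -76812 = -90466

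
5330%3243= 2087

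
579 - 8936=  - 8357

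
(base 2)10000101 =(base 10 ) 133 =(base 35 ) 3s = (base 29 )4h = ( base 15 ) 8D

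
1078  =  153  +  925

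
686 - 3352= -2666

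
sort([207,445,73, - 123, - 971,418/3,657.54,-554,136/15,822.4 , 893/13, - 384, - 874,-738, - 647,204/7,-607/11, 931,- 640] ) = [ - 971, - 874, - 738, - 647, - 640, - 554, - 384, - 123, - 607/11,136/15,204/7,893/13, 73, 418/3,207,445,657.54 , 822.4,931]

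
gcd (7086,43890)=6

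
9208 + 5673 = 14881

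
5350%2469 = 412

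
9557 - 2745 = 6812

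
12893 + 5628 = 18521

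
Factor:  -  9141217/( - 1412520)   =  2^( - 3)*3^(-1)*5^ (-1)*79^ ( - 1) *149^( - 1)*359^1*25463^1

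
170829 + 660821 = 831650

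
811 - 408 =403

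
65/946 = 65/946 = 0.07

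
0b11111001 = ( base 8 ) 371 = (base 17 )EB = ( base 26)9F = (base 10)249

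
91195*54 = 4924530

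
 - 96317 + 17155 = -79162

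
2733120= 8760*312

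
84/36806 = 6/2629 = 0.00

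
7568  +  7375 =14943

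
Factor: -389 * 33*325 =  - 3^1*5^2 * 11^1*13^1 *389^1   =  -4172025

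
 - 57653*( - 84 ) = 4842852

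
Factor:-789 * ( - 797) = 3^1*263^1*797^1 =628833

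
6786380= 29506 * 230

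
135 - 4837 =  - 4702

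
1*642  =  642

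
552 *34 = 18768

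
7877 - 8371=- 494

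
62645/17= 3685 = 3685.00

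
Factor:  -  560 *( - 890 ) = 498400 = 2^5*5^2*7^1*89^1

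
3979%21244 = 3979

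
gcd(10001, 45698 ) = 73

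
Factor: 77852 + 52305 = 23^1 * 5659^1 = 130157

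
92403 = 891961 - 799558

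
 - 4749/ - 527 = 9 + 6/527 = 9.01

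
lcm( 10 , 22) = 110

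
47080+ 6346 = 53426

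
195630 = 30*6521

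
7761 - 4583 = 3178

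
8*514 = 4112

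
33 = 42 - 9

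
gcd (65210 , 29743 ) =1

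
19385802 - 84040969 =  - 64655167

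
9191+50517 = 59708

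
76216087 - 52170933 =24045154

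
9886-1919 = 7967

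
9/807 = 3/269 = 0.01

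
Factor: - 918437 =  - 13^1 * 31^1*43^1*53^1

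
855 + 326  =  1181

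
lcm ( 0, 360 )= 0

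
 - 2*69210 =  - 138420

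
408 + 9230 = 9638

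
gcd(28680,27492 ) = 12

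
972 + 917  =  1889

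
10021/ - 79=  - 10021/79=- 126.85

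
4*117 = 468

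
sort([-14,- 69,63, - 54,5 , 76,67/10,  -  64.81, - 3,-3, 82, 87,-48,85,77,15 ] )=[-69, - 64.81, - 54,-48, - 14, - 3 , - 3, 5,67/10,15, 63,76,77,82,85,87] 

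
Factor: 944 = 2^4*59^1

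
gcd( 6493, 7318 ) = 1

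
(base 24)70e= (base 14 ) 1690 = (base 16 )fce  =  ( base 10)4046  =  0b111111001110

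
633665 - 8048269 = -7414604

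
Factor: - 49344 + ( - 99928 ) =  - 149272=- 2^3*47^1 *397^1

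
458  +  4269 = 4727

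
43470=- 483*(-90)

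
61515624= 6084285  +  55431339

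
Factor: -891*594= -529254 = - 2^1*3^7*11^2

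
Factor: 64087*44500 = 2^2*5^3 * 19^1*89^1 * 3373^1 =2851871500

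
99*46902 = 4643298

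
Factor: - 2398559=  -2398559^1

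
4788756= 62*77238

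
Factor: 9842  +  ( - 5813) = 4029= 3^1*17^1*79^1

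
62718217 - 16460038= 46258179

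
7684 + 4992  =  12676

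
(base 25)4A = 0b1101110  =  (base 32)3E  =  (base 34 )38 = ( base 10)110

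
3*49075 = 147225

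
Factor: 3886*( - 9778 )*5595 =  - 2^2*3^1*5^1*29^1 * 67^1*373^1 * 4889^1=-212594938260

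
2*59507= 119014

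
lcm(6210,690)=6210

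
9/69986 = 9/69986 =0.00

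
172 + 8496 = 8668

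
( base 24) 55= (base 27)4H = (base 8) 175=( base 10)125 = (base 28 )4D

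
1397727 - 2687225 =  - 1289498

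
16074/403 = 39 +357/403 =39.89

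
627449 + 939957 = 1567406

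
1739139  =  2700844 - 961705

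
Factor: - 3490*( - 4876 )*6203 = 105557939720 = 2^3*5^1*  23^1*53^1*349^1*6203^1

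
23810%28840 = 23810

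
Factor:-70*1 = -70 =- 2^1*5^1*7^1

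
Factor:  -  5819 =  - 11^1*23^2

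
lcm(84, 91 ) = 1092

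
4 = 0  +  4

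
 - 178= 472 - 650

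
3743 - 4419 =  - 676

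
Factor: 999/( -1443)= -3^2 * 13^( - 1 ) = -  9/13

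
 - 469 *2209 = -1036021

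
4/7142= 2/3571 = 0.00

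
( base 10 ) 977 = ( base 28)16p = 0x3D1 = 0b1111010001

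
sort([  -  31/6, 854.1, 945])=[ - 31/6,854.1,945]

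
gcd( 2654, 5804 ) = 2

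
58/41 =1 + 17/41= 1.41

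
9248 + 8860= 18108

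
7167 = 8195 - 1028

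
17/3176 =17/3176 = 0.01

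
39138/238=19569/119= 164.45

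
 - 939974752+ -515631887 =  - 1455606639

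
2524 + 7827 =10351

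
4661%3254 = 1407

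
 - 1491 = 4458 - 5949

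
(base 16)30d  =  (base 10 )781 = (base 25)166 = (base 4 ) 30031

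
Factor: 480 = 2^5*3^1*5^1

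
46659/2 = 23329 + 1/2 = 23329.50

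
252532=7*36076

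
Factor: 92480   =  2^6*5^1*17^2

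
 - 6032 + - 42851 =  - 48883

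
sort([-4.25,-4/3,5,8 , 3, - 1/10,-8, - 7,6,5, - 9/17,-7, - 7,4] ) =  [ - 8, - 7, - 7, - 7, - 4.25, - 4/3, - 9/17,  -  1/10, 3,4, 5 , 5, 6,8]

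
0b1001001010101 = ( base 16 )1255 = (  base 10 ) 4693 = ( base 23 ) 8k1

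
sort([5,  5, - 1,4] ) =[ - 1,4,5,5]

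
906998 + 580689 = 1487687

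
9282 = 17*546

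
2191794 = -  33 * (-66418) 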